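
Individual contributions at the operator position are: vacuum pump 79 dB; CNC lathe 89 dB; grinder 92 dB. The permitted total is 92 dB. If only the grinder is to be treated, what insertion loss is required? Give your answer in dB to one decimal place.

Everything except the grinder sums to 10^(79/10) + 10^(89/10) = 8.738e+08 in linear terms, 89.41 dB.
The limit corresponds to 10^(92/10) = 1.585e+09; subtracting the fixed part leaves 7.111e+08 for the grinder, i.e. 88.52 dB.
Required insertion loss = 92 − 88.52 = 3.48 dB.

3.5 dB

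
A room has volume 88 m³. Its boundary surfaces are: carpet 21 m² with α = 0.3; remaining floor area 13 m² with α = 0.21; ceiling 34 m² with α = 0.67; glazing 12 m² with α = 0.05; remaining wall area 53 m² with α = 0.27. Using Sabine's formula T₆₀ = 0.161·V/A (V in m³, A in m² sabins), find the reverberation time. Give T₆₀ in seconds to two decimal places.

0.30 s

Summing Sᵢαᵢ: 21·0.3 + 13·0.21 + 34·0.67 + 12·0.05 + 53·0.27 = 46.72 m².
T₆₀ = 0.161 × 88 / 46.72 = 0.303 s.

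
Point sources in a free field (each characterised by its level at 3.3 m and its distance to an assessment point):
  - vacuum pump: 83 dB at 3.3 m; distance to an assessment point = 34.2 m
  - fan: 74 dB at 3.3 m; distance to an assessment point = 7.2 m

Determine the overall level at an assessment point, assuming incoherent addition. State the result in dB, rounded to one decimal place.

68.5 dB

Propagate each source to the receiver with L = L_ref − 20·log₁₀(r/r_ref), then add intensities.
vacuum pump: 83 − 20·log₁₀(34.2/3.3) = 83 − 20.31 = 62.69 dB.
fan: 74 − 20·log₁₀(7.2/3.3) = 74 − 6.78 = 67.22 dB.
Σ 10^(L/10) = 7.134e+06 → L_total = 10·log₁₀(7.134e+06) = 68.53 dB.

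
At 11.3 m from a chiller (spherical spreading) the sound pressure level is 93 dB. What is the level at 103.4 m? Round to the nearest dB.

74 dB

Spherical spreading from a point source gives a 20·log₁₀(r₂/r₁) drop.
L₂ = 93 − 20·log₁₀(103.4/11.3) = 93 − 19.229 = 73.77 dB.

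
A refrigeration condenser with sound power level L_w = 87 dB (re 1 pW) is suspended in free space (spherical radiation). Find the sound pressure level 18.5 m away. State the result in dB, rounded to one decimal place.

L_p = L_w − 10·log₁₀(4π·r²) with r = 18.5 m.
4π·r² = 4301 m², 10·log₁₀ of that is 36.336 dB.
L_p = 87 − 36.336 = 50.66 dB.

50.7 dB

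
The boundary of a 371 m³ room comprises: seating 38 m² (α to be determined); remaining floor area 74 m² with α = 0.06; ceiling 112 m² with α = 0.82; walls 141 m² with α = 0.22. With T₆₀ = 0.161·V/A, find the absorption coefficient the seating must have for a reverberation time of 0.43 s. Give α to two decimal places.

0.31

Required total absorption A = 0.161·371/0.43 = 138.91 m².
Absorption from the other surfaces = 74·0.06 + 112·0.82 + 141·0.22 = 127.30 m², so the seating must supply 11.61 m² over 38 m².
α = 11.61/38 = 0.306.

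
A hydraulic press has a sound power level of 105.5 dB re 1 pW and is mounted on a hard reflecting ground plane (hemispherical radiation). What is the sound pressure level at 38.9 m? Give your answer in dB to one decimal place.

65.7 dB

The power spreads over a hemisphere of area 2π·r², so L_p = L_w − 10·log₁₀(2π·r²).
2π·r² = 9508 m², 10·log₁₀ of that is 39.781 dB.
L_p = 105.5 − 39.781 = 65.72 dB.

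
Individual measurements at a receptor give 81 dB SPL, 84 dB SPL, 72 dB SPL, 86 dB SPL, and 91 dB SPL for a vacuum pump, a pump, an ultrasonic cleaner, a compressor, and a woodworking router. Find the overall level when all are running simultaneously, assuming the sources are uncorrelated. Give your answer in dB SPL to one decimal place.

Incoherent sources combine by intensity addition: L_total = 10·log₁₀(Σ 10^(L_i/10)).
Σ 10^(L/10) = 10^(81/10) + 10^(84/10) + 10^(72/10) + 10^(86/10) + 10^(91/10) = 2.050e+09.
L_total = 10·log₁₀(2.050e+09) = 93.12 dB SPL.

93.1 dB SPL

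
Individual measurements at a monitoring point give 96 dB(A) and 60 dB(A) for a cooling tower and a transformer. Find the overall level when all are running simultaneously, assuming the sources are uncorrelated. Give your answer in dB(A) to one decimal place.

For uncorrelated sources the intensities add, so convert each level to linear form, sum, and take 10·log₁₀ of the total.
Σ 10^(L/10) = 10^(96/10) + 10^(60/10) = 3.982e+09.
L_total = 10·log₁₀(3.982e+09) = 96.00 dB(A).

96.0 dB(A)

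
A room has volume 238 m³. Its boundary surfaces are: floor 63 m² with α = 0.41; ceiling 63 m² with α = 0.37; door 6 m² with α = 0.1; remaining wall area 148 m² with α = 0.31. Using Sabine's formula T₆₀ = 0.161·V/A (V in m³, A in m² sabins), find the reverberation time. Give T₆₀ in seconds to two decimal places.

0.40 s

A = Σ Sᵢαᵢ = 63·0.41 + 63·0.37 + 6·0.1 + 148·0.31 = 95.62 m².
T₆₀ = 0.161 × 238 / 95.62 = 0.401 s.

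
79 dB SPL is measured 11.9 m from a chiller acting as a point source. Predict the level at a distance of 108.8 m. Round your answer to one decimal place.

59.8 dB SPL

Spherical spreading from a point source gives a 20·log₁₀(r₂/r₁) drop.
L₂ = 79 − 20·log₁₀(108.8/11.9) = 79 − 19.222 = 59.78 dB SPL.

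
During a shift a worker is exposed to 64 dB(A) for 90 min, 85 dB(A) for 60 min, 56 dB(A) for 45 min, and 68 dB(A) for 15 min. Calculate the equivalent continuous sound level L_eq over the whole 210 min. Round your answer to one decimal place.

79.6 dB(A)

The energy average is taken in the linear domain: L_eq = 10·log₁₀[(Σ tᵢ·10^(Lᵢ/10))/T], T = 210 min.
Σ tᵢ·10^(Lᵢ/10) = 90·10^(64/10) + 60·10^(85/10) + 45·10^(56/10) + 15·10^(68/10) = 1.931e+10.
L_eq = 10·log₁₀(1.931e+10/210) = 79.64 dB(A).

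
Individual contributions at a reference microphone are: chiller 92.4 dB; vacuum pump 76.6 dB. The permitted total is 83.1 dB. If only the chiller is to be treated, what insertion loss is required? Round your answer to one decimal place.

Everything except the chiller sums to 10^(76.6/10) = 4.571e+07 in linear terms, 76.60 dB.
The limit corresponds to 10^(83.1/10) = 2.042e+08; subtracting the fixed part leaves 1.585e+08 for the chiller, i.e. 82.00 dB.
Required insertion loss = 92.4 − 82.00 = 10.40 dB.

10.4 dB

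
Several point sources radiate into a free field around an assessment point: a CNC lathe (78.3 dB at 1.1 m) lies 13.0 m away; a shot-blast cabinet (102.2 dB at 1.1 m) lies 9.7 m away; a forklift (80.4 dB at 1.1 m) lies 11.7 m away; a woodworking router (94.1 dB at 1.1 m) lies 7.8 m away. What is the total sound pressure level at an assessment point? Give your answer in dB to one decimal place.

Propagate each source to the receiver with L = L_ref − 20·log₁₀(r/r_ref), then add intensities.
CNC lathe: 78.3 − 20·log₁₀(13.0/1.1) = 78.3 − 21.45 = 56.85 dB.
shot-blast cabinet: 102.2 − 20·log₁₀(9.7/1.1) = 102.2 − 18.91 = 83.29 dB.
forklift: 80.4 − 20·log₁₀(11.7/1.1) = 80.4 − 20.54 = 59.86 dB.
woodworking router: 94.1 − 20·log₁₀(7.8/1.1) = 94.1 − 17.01 = 77.09 dB.
Σ 10^(L/10) = 2.660e+08 → L_total = 10·log₁₀(2.660e+08) = 84.25 dB.

84.2 dB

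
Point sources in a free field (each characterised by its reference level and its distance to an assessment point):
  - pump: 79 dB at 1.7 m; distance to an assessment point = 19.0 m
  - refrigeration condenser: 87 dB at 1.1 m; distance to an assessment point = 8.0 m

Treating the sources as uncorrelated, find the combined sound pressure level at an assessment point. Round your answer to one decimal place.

70.0 dB

Apply inverse-square spreading to bring every level to the receiver, then sum 10^(L/10).
pump: 79 − 20·log₁₀(19.0/1.7) = 79 − 20.97 = 58.03 dB.
refrigeration condenser: 87 − 20·log₁₀(8.0/1.1) = 87 − 17.23 = 69.77 dB.
Σ 10^(L/10) = 1.011e+07 → L_total = 10·log₁₀(1.011e+07) = 70.05 dB.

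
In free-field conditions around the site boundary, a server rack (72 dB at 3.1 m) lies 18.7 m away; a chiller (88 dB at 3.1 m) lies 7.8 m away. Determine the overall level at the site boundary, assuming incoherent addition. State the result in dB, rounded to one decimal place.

First find each source's level at the receiver (point-source: −20·log₁₀(r/r_ref)), then combine on an intensity basis.
server rack: 72 − 20·log₁₀(18.7/3.1) = 72 − 15.61 = 56.39 dB.
chiller: 88 − 20·log₁₀(7.8/3.1) = 88 − 8.01 = 79.99 dB.
Σ 10^(L/10) = 1.001e+08 → L_total = 10·log₁₀(1.001e+08) = 80.00 dB.

80.0 dB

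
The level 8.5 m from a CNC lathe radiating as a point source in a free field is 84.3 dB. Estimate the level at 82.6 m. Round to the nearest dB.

For a point source, L₂ = L₁ − 20·log₁₀(r₂/r₁).
L₂ = 84.3 − 20·log₁₀(82.6/8.5) = 84.3 − 19.751 = 64.55 dB.

65 dB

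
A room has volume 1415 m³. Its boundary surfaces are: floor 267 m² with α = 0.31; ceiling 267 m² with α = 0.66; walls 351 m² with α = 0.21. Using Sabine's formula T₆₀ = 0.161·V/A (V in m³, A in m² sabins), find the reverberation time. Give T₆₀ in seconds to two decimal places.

0.68 s

Summing Sᵢαᵢ: 267·0.31 + 267·0.66 + 351·0.21 = 332.70 m².
T₆₀ = 0.161·V/A = 0.161·1415/332.70 = 0.685 s.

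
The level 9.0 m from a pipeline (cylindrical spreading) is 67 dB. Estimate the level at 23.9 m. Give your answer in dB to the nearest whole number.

63 dB

Cylindrical spreading from a line source gives a 10·log₁₀(r₂/r₁) drop.
L₂ = 67 − 10·log₁₀(23.9/9.0) = 67 − 4.242 = 62.76 dB.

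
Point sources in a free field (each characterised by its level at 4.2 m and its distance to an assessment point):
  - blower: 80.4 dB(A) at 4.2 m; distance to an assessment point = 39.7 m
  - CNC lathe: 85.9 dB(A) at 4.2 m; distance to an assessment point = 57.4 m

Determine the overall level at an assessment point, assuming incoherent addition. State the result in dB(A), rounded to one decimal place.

Apply inverse-square spreading to bring every level to the receiver, then sum 10^(L/10).
blower: 80.4 − 20·log₁₀(39.7/4.2) = 80.4 − 19.51 = 60.89 dB(A).
CNC lathe: 85.9 − 20·log₁₀(57.4/4.2) = 85.9 − 22.71 = 63.19 dB(A).
Σ 10^(L/10) = 3.310e+06 → L_total = 10·log₁₀(3.310e+06) = 65.20 dB(A).

65.2 dB(A)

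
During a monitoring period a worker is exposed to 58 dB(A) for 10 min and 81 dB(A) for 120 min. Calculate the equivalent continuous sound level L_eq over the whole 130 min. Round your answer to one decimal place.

The energy average is taken in the linear domain: L_eq = 10·log₁₀[(Σ tᵢ·10^(Lᵢ/10))/T], T = 130 min.
Σ tᵢ·10^(Lᵢ/10) = 10·10^(58/10) + 120·10^(81/10) = 1.511e+10.
L_eq = 10·log₁₀(1.511e+10/130) = 80.65 dB(A).

80.7 dB(A)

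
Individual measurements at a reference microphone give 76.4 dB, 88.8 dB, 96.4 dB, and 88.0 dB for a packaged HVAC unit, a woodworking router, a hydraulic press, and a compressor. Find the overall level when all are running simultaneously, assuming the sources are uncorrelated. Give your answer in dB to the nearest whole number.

Incoherent sources combine by intensity addition: L_total = 10·log₁₀(Σ 10^(L_i/10)).
Σ 10^(L/10) = 10^(76.4/10) + 10^(88.8/10) + 10^(96.4/10) + 10^(88.0/10) = 5.798e+09.
L_total = 10·log₁₀(5.798e+09) = 97.63 dB.

98 dB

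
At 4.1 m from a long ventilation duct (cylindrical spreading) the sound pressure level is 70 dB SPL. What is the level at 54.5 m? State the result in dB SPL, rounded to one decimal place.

58.8 dB SPL

Cylindrical spreading from a line source gives a 10·log₁₀(r₂/r₁) drop.
L₂ = 70 − 10·log₁₀(54.5/4.1) = 70 − 11.236 = 58.76 dB SPL.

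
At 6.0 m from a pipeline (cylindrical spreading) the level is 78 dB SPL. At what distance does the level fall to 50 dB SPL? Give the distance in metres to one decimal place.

Line-source spreading drops the level by 10·log₁₀(r₂/r₁); inverting, r₂/r₁ = 10^(ΔL/10).
r₂ = 6.0·10^((78−50)/10) = 6.0·10^(28.0/10) = 3785.74 m.

3785.7 m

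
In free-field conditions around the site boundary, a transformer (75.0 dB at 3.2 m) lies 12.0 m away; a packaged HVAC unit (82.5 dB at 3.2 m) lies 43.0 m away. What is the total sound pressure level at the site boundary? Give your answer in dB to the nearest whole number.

65 dB

First find each source's level at the receiver (point-source: −20·log₁₀(r/r_ref)), then combine on an intensity basis.
transformer: 75.0 − 20·log₁₀(12.0/3.2) = 75.0 − 11.48 = 63.52 dB.
packaged HVAC unit: 82.5 − 20·log₁₀(43.0/3.2) = 82.5 − 22.57 = 59.93 dB.
Σ 10^(L/10) = 3.234e+06 → L_total = 10·log₁₀(3.234e+06) = 65.10 dB.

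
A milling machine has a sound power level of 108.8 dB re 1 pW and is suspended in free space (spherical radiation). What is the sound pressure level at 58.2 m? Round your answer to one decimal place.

The power spreads over a sphere of area 4π·r², so L_p = L_w − 10·log₁₀(4π·r²).
4π·r² = 4.257e+04 m², 10·log₁₀ of that is 46.291 dB.
L_p = 108.8 − 46.291 = 62.51 dB.

62.5 dB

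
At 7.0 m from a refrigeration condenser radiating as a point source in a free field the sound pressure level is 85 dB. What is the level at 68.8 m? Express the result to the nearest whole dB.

Spherical spreading from a point source gives a 20·log₁₀(r₂/r₁) drop.
L₂ = 85 − 20·log₁₀(68.8/7.0) = 85 − 19.850 = 65.15 dB.

65 dB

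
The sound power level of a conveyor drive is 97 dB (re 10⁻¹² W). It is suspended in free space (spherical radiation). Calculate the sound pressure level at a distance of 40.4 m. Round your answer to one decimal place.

Free-field spherical radiation: L_p = L_w − 10·log₁₀(4π·r²), r = 40.4 m.
4π·r² = 2.051e+04 m², 10·log₁₀ of that is 43.120 dB.
L_p = 97 − 43.120 = 53.88 dB.

53.9 dB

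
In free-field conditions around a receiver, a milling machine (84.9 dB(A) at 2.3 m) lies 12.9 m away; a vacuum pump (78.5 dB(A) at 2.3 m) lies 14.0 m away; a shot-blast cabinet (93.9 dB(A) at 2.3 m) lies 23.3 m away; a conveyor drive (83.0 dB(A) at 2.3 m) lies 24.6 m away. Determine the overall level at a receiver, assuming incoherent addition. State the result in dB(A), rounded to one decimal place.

First find each source's level at the receiver (point-source: −20·log₁₀(r/r_ref)), then combine on an intensity basis.
milling machine: 84.9 − 20·log₁₀(12.9/2.3) = 84.9 − 14.98 = 69.92 dB(A).
vacuum pump: 78.5 − 20·log₁₀(14.0/2.3) = 78.5 − 15.69 = 62.81 dB(A).
shot-blast cabinet: 93.9 − 20·log₁₀(23.3/2.3) = 93.9 − 20.11 = 73.79 dB(A).
conveyor drive: 83.0 − 20·log₁₀(24.6/2.3) = 83.0 − 20.58 = 62.42 dB(A).
Σ 10^(L/10) = 3.740e+07 → L_total = 10·log₁₀(3.740e+07) = 75.73 dB(A).

75.7 dB(A)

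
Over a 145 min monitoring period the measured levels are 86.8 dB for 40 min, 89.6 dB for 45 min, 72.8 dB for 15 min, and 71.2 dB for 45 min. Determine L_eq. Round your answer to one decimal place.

86.2 dB

The energy average is taken in the linear domain: L_eq = 10·log₁₀[(Σ tᵢ·10^(Lᵢ/10))/T], T = 145 min.
Σ tᵢ·10^(Lᵢ/10) = 40·10^(86.8/10) + 45·10^(89.6/10) + 15·10^(72.8/10) + 45·10^(71.2/10) = 6.106e+10.
L_eq = 10·log₁₀(6.106e+10/145) = 86.24 dB.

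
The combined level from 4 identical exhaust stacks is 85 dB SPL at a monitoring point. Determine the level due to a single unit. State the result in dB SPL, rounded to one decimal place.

79.0 dB SPL

For N identical incoherent sources L_total = L₁ + 10·log₁₀ N, so L₁ = 85 − 10·log₁₀(4) = 85 − 6.021.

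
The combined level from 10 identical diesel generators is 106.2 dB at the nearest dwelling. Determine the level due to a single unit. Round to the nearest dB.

96 dB

Dividing the total intensity by 10 lowers the level by 10·log₁₀ 10 = 10.000 dB: L₁ = 106.2 − 10.000.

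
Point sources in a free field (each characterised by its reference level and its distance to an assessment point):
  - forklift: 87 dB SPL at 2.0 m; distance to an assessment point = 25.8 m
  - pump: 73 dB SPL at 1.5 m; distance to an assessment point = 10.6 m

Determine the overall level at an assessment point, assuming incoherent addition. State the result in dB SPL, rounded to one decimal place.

65.3 dB SPL

Propagate each source to the receiver with L = L_ref − 20·log₁₀(r/r_ref), then add intensities.
forklift: 87 − 20·log₁₀(25.8/2.0) = 87 − 22.21 = 64.79 dB SPL.
pump: 73 − 20·log₁₀(10.6/1.5) = 73 − 16.98 = 56.02 dB SPL.
Σ 10^(L/10) = 3.411e+06 → L_total = 10·log₁₀(3.411e+06) = 65.33 dB SPL.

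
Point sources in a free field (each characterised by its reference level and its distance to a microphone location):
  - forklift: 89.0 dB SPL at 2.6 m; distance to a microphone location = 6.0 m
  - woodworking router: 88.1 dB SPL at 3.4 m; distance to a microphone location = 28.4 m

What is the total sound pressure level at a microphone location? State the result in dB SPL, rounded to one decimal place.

82.0 dB SPL

Propagate each source to the receiver with L = L_ref − 20·log₁₀(r/r_ref), then add intensities.
forklift: 89.0 − 20·log₁₀(6.0/2.6) = 89.0 − 7.26 = 81.74 dB SPL.
woodworking router: 88.1 − 20·log₁₀(28.4/3.4) = 88.1 − 18.44 = 69.66 dB SPL.
Σ 10^(L/10) = 1.584e+08 → L_total = 10·log₁₀(1.584e+08) = 82.00 dB SPL.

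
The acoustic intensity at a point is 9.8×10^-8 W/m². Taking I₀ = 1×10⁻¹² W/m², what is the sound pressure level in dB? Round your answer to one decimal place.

L = 10·log₁₀(I/I₀) = 10·log₁₀(9.8×10^-8/10⁻¹²) = 10·log₁₀(9.8×10^4).
L = 10·(0.9912 + 4) = 49.91 dB.

49.9 dB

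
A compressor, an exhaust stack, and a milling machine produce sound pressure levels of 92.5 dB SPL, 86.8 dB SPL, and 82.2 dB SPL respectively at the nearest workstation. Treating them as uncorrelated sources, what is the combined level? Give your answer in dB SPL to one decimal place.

For uncorrelated sources the intensities add, so convert each level to linear form, sum, and take 10·log₁₀ of the total.
Σ 10^(L/10) = 10^(92.5/10) + 10^(86.8/10) + 10^(82.2/10) = 2.423e+09.
L_total = 10·log₁₀(2.423e+09) = 93.84 dB SPL.

93.8 dB SPL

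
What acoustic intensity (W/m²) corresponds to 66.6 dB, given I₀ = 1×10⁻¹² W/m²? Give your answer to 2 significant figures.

4.6e-06 W/m²

I = I₀·10^(L/10) = 10⁻¹² × 10^(66.6/10) = 10^(-5.340).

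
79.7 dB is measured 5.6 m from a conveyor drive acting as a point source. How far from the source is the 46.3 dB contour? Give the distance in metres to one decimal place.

261.9 m

Point-source spreading drops the level by 20·log₁₀(r₂/r₁); inverting, r₂/r₁ = 10^(ΔL/20).
r₂ = 5.6·10^((79.7−46.3)/20) = 5.6·10^(33.4/20) = 261.93 m.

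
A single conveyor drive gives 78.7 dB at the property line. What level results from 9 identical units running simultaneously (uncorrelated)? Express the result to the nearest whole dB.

L_total = L₁ + 10·log₁₀ N for N identical incoherent sources.
L_total = 78.7 + 10·log₁₀(9) = 78.7 + 9.542 = 88.24 dB.

88 dB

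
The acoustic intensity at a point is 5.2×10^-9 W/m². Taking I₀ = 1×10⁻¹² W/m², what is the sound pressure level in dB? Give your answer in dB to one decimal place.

Dividing by I₀ shifts the exponent by 12: I/I₀ = 5.2×10^3.
L = 10·(0.7160 + 3) = 37.16 dB.

37.2 dB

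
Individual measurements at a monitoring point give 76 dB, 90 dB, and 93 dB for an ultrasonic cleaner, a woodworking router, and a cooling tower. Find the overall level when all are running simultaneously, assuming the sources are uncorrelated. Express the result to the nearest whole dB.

95 dB

For uncorrelated sources the intensities add, so convert each level to linear form, sum, and take 10·log₁₀ of the total.
Σ 10^(L/10) = 10^(76/10) + 10^(90/10) + 10^(93/10) = 3.035e+09.
L_total = 10·log₁₀(3.035e+09) = 94.82 dB.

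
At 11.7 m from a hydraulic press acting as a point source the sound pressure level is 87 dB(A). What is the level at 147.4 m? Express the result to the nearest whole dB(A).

For a point source, L₂ = L₁ − 20·log₁₀(r₂/r₁).
L₂ = 87 − 20·log₁₀(147.4/11.7) = 87 − 22.006 = 64.99 dB(A).

65 dB(A)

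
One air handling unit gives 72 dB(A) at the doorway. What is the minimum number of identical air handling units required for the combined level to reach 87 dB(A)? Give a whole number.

32

The shortfall is 87 − 72 = 15.0 dB, and N units add 10·log₁₀ N, so need 10·log₁₀ N ≥ 15.0.
N ≥ 10^(15.0/10) = 31.623, so N = 32.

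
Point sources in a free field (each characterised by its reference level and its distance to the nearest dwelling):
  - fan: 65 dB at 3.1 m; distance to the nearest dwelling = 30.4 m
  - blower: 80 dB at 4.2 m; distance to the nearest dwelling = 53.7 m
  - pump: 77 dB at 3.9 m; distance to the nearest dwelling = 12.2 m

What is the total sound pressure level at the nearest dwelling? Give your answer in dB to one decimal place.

Propagate each source to the receiver with L = L_ref − 20·log₁₀(r/r_ref), then add intensities.
fan: 65 − 20·log₁₀(30.4/3.1) = 65 − 19.83 = 45.17 dB.
blower: 80 − 20·log₁₀(53.7/4.2) = 80 − 22.13 = 57.87 dB.
pump: 77 − 20·log₁₀(12.2/3.9) = 77 − 9.91 = 67.09 dB.
Σ 10^(L/10) = 5.766e+06 → L_total = 10·log₁₀(5.766e+06) = 67.61 dB.

67.6 dB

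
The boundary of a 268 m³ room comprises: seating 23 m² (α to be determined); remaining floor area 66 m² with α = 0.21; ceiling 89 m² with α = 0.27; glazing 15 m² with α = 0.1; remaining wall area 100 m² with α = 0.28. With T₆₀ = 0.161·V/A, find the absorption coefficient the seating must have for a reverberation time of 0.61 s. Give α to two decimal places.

0.15

A = 0.161·V/T₆₀ = 0.161·268/0.61 = 70.73 m² sabins.
Absorption from the other surfaces = 66·0.21 + 89·0.27 + 15·0.1 + 100·0.28 = 67.39 m², so the seating must supply 3.34 m² over 23 m².
α = 3.34/23 = 0.145.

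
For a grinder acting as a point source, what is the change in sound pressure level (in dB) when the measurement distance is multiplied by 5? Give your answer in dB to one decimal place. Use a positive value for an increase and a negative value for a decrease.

-14.0 dB

Point-source spreading: ΔL = −20·log₁₀(r₂/r₁).
ΔL = −20·log₁₀(5) = -13.98 dB.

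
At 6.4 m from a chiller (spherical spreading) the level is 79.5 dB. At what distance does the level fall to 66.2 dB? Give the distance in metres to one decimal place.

The 13.3 dB drop corresponds to a distance ratio of 10^(13.3/20) for a point source.
r₂ = 6.4·10^((79.5−66.2)/20) = 6.4·10^(13.3/20) = 29.59 m.

29.6 m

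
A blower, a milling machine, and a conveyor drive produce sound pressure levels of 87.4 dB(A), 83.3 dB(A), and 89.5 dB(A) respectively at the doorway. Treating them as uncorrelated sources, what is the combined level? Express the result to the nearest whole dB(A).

For uncorrelated sources the intensities add, so convert each level to linear form, sum, and take 10·log₁₀ of the total.
Σ 10^(L/10) = 10^(87.4/10) + 10^(83.3/10) + 10^(89.5/10) = 1.655e+09.
L_total = 10·log₁₀(1.655e+09) = 92.19 dB(A).

92 dB(A)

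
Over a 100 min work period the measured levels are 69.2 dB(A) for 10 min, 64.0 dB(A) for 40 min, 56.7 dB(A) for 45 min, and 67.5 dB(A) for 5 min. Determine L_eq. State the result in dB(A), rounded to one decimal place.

63.7 dB(A)

The energy average is taken in the linear domain: L_eq = 10·log₁₀[(Σ tᵢ·10^(Lᵢ/10))/T], T = 100 min.
Σ tᵢ·10^(Lᵢ/10) = 10·10^(69.2/10) + 40·10^(64.0/10) + 45·10^(56.7/10) + 5·10^(67.5/10) = 2.328e+08.
L_eq = 10·log₁₀(2.328e+08/100) = 63.67 dB(A).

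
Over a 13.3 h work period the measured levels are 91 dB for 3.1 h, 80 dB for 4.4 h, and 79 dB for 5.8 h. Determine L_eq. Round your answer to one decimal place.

85.6 dB

Weight each interval's intensity by its duration and average over T = 13.3 h:
Σ tᵢ·10^(Lᵢ/10) = 3.1·10^(91/10) + 4.4·10^(80/10) + 5.8·10^(79/10) = 4.803e+09.
L_eq = 10·log₁₀(4.803e+09/13.3) = 85.58 dB.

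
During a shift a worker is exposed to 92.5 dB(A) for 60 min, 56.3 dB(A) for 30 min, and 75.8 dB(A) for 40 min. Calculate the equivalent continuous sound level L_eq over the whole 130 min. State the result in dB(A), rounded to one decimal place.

Weight each interval's intensity by its duration and average over T = 130 min:
Σ tᵢ·10^(Lᵢ/10) = 60·10^(92.5/10) + 30·10^(56.3/10) + 40·10^(75.8/10) = 1.082e+11.
L_eq = 10·log₁₀(1.082e+11/130) = 89.20 dB(A).

89.2 dB(A)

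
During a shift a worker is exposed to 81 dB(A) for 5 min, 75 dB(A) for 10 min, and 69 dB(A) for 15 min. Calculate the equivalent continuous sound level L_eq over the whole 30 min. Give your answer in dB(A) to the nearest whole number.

Weight each interval's intensity by its duration and average over T = 30 min:
Σ tᵢ·10^(Lᵢ/10) = 5·10^(81/10) + 10·10^(75/10) + 15·10^(69/10) = 1.065e+09.
L_eq = 10·log₁₀(1.065e+09/30) = 75.50 dB(A).

76 dB(A)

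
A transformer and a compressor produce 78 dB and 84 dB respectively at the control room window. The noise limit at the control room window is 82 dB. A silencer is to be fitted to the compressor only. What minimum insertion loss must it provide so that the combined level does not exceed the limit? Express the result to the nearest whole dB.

Fixed contribution from the other source: Σ 10^(L/10) = 10^(78/10) = 6.310e+07 (78.00 dB).
To meet 82 dB overall, the treated compressor may contribute at most 10^(82/10) − 6.310e+07 = 9.539e+07, i.e. 79.80 dB.
Required insertion loss = 84 − 79.80 = 4.20 dB.

4 dB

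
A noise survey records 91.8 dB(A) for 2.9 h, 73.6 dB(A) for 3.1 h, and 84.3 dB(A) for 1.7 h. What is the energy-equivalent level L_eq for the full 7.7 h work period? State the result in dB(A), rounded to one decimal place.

88.1 dB(A)

L_eq = 10·log₁₀[(1/T)·Σ tᵢ·10^(Lᵢ/10)] with T = 7.7 h.
Σ tᵢ·10^(Lᵢ/10) = 2.9·10^(91.8/10) + 3.1·10^(73.6/10) + 1.7·10^(84.3/10) = 4.918e+09.
L_eq = 10·log₁₀(4.918e+09/7.7) = 88.05 dB(A).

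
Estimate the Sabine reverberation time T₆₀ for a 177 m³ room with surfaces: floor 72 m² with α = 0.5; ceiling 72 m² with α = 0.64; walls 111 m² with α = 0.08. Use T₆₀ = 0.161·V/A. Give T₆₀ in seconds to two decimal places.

Total absorption A = 72·0.5 + 72·0.64 + 111·0.08 = 90.96 m² sabins.
T₆₀ = 0.161·V/A = 0.161·177/90.96 = 0.313 s.

0.31 s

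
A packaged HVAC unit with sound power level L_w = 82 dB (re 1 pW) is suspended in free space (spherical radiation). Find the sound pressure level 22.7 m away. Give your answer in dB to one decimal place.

43.9 dB

The power spreads over a sphere of area 4π·r², so L_p = L_w − 10·log₁₀(4π·r²).
4π·r² = 6475 m², 10·log₁₀ of that is 38.113 dB.
L_p = 82 − 38.113 = 43.89 dB.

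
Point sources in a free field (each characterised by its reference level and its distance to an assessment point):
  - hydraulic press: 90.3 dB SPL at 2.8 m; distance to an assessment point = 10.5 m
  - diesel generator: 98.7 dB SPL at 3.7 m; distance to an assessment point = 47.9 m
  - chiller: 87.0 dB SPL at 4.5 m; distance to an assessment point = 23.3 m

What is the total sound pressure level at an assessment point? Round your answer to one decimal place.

Apply inverse-square spreading to bring every level to the receiver, then sum 10^(L/10).
hydraulic press: 90.3 − 20·log₁₀(10.5/2.8) = 90.3 − 11.48 = 78.82 dB SPL.
diesel generator: 98.7 − 20·log₁₀(47.9/3.7) = 98.7 − 22.24 = 76.46 dB SPL.
chiller: 87.0 − 20·log₁₀(23.3/4.5) = 87.0 − 14.28 = 72.72 dB SPL.
Σ 10^(L/10) = 1.391e+08 → L_total = 10·log₁₀(1.391e+08) = 81.43 dB SPL.

81.4 dB SPL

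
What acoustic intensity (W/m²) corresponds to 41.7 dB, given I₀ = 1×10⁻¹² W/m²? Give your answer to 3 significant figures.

I/I₀ = 10^(41.7/10) = 1.479e+04, so I = 1.479e+04 × 10⁻¹² W/m².

1.48e-08 W/m²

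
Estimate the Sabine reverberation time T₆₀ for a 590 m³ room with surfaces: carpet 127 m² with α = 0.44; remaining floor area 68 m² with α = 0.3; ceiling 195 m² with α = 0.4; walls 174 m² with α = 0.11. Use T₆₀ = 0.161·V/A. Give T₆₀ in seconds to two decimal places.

Total absorption A = 127·0.44 + 68·0.3 + 195·0.4 + 174·0.11 = 173.42 m² sabins.
T₆₀ = 0.161 × 590 / 173.42 = 0.548 s.

0.55 s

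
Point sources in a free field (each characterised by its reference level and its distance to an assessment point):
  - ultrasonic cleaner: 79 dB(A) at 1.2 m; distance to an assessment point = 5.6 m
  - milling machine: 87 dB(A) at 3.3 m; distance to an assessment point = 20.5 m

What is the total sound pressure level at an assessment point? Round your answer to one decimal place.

Propagate each source to the receiver with L = L_ref − 20·log₁₀(r/r_ref), then add intensities.
ultrasonic cleaner: 79 − 20·log₁₀(5.6/1.2) = 79 − 13.38 = 65.62 dB(A).
milling machine: 87 − 20·log₁₀(20.5/3.3) = 87 − 15.86 = 71.14 dB(A).
Σ 10^(L/10) = 1.663e+07 → L_total = 10·log₁₀(1.663e+07) = 72.21 dB(A).

72.2 dB(A)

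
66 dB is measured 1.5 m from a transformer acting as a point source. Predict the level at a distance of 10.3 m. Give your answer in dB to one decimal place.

49.3 dB

For a point source, L₂ = L₁ − 20·log₁₀(r₂/r₁).
L₂ = 66 − 20·log₁₀(10.3/1.5) = 66 − 16.735 = 49.27 dB.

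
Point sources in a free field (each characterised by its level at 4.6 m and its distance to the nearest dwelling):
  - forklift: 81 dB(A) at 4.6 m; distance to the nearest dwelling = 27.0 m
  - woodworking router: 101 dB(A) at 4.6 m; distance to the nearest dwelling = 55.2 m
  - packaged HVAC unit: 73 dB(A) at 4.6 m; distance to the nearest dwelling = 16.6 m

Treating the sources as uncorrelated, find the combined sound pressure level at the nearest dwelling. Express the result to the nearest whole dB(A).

80 dB(A)

Apply inverse-square spreading to bring every level to the receiver, then sum 10^(L/10).
forklift: 81 − 20·log₁₀(27.0/4.6) = 81 − 15.37 = 65.63 dB(A).
woodworking router: 101 − 20·log₁₀(55.2/4.6) = 101 − 21.58 = 79.42 dB(A).
packaged HVAC unit: 73 − 20·log₁₀(16.6/4.6) = 73 − 11.15 = 61.85 dB(A).
Σ 10^(L/10) = 9.261e+07 → L_total = 10·log₁₀(9.261e+07) = 79.67 dB(A).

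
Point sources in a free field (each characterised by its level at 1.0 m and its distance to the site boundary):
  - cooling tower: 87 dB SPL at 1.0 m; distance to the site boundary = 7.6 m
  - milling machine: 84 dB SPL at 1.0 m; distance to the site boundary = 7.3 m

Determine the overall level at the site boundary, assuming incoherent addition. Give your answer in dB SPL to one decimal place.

Propagate each source to the receiver with L = L_ref − 20·log₁₀(r/r_ref), then add intensities.
cooling tower: 87 − 20·log₁₀(7.6/1.0) = 87 − 17.62 = 69.38 dB SPL.
milling machine: 84 − 20·log₁₀(7.3/1.0) = 84 − 17.27 = 66.73 dB SPL.
Σ 10^(L/10) = 1.339e+07 → L_total = 10·log₁₀(1.339e+07) = 71.27 dB SPL.

71.3 dB SPL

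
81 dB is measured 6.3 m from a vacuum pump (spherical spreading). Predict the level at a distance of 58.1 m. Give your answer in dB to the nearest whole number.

62 dB

Spherical spreading from a point source gives a 20·log₁₀(r₂/r₁) drop.
L₂ = 81 − 20·log₁₀(58.1/6.3) = 81 − 19.297 = 61.70 dB.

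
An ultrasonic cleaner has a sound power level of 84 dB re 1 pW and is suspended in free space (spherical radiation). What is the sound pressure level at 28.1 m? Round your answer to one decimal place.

L_p = L_w − 10·log₁₀(4π·r²) with r = 28.1 m.
4π·r² = 9923 m², 10·log₁₀ of that is 39.966 dB.
L_p = 84 − 39.966 = 44.03 dB.

44.0 dB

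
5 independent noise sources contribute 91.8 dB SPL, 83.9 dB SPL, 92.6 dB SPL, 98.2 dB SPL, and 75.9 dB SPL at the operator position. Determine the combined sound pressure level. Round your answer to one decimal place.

100.1 dB SPL

For uncorrelated sources the intensities add, so convert each level to linear form, sum, and take 10·log₁₀ of the total.
Σ 10^(L/10) = 10^(91.8/10) + 10^(83.9/10) + 10^(92.6/10) + 10^(98.2/10) + 10^(75.9/10) = 1.022e+10.
L_total = 10·log₁₀(1.022e+10) = 100.10 dB SPL.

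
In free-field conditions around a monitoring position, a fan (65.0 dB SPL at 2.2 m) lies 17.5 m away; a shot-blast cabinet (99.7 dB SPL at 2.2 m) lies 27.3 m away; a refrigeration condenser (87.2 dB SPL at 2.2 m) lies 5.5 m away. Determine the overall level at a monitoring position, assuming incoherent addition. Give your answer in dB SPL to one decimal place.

First find each source's level at the receiver (point-source: −20·log₁₀(r/r_ref)), then combine on an intensity basis.
fan: 65.0 − 20·log₁₀(17.5/2.2) = 65.0 − 18.01 = 46.99 dB SPL.
shot-blast cabinet: 99.7 − 20·log₁₀(27.3/2.2) = 99.7 − 21.87 = 77.83 dB SPL.
refrigeration condenser: 87.2 − 20·log₁₀(5.5/2.2) = 87.2 − 7.96 = 79.24 dB SPL.
Σ 10^(L/10) = 1.446e+08 → L_total = 10·log₁₀(1.446e+08) = 81.60 dB SPL.

81.6 dB SPL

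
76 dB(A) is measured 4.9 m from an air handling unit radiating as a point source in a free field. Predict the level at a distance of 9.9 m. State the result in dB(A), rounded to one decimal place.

Spherical spreading from a point source gives a 20·log₁₀(r₂/r₁) drop.
L₂ = 76 − 20·log₁₀(9.9/4.9) = 76 − 6.109 = 69.89 dB(A).

69.9 dB(A)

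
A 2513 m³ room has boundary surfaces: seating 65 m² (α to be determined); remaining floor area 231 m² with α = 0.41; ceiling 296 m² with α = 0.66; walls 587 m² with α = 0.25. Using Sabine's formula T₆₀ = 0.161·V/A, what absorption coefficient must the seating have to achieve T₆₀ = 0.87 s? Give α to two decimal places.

Required total absorption A = 0.161·2513/0.87 = 465.05 m².
Absorption from the other surfaces = 231·0.41 + 296·0.66 + 587·0.25 = 436.82 m², so the seating must supply 28.23 m² over 65 m².
α = 28.23/65 = 0.434.

0.43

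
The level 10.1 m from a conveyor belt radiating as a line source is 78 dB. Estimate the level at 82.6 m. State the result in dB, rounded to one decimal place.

68.9 dB

Cylindrical spreading from a line source gives a 10·log₁₀(r₂/r₁) drop.
L₂ = 78 − 10·log₁₀(82.6/10.1) = 78 − 9.127 = 68.87 dB.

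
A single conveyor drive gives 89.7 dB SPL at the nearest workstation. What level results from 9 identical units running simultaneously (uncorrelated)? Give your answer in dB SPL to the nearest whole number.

L_total = L₁ + 10·log₁₀ N for N identical incoherent sources.
L_total = 89.7 + 10·log₁₀(9) = 89.7 + 9.542 = 99.24 dB SPL.

99 dB SPL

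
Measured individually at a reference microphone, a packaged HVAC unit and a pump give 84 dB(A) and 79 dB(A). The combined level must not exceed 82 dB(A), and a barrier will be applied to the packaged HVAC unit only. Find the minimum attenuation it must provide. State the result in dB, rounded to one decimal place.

5.0 dB

Fixed contribution from the other source: Σ 10^(L/10) = 10^(79/10) = 7.943e+07 (79.00 dB(A)).
To meet 82 dB(A) overall, the treated packaged HVAC unit may contribute at most 10^(82/10) − 7.943e+07 = 7.906e+07, i.e. 78.98 dB(A).
Required insertion loss = 84 − 78.98 = 5.02 dB.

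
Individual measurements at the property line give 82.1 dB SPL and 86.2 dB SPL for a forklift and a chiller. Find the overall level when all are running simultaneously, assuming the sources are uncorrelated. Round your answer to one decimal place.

87.6 dB SPL

Incoherent sources combine by intensity addition: L_total = 10·log₁₀(Σ 10^(L_i/10)).
Σ 10^(L/10) = 10^(82.1/10) + 10^(86.2/10) = 5.791e+08.
L_total = 10·log₁₀(5.791e+08) = 87.63 dB SPL.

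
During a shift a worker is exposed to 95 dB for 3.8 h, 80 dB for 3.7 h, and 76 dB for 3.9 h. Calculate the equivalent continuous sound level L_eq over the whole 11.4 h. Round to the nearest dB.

90 dB

L_eq = 10·log₁₀[(1/T)·Σ tᵢ·10^(Lᵢ/10)] with T = 11.4 h.
Σ tᵢ·10^(Lᵢ/10) = 3.8·10^(95/10) + 3.7·10^(80/10) + 3.9·10^(76/10) = 1.254e+10.
L_eq = 10·log₁₀(1.254e+10/11.4) = 90.41 dB.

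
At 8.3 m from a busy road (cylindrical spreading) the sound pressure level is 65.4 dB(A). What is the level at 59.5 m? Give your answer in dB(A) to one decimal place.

56.8 dB(A)

Line-source attenuation: ΔL = 10·log₁₀(r₂/r₁) = 10·log₁₀(59.5/8.3) = 8.554 dB.
L₂ = 65.4 − 10·log₁₀(59.5/8.3) = 65.4 − 8.554 = 56.85 dB(A).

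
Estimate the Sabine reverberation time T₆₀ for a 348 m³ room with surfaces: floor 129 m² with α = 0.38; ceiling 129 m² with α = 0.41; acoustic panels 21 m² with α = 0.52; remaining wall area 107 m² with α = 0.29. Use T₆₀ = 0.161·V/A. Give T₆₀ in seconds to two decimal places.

0.39 s

Summing Sᵢαᵢ: 129·0.38 + 129·0.41 + 21·0.52 + 107·0.29 = 143.86 m².
T₆₀ = 0.161·V/A = 0.161·348/143.86 = 0.389 s.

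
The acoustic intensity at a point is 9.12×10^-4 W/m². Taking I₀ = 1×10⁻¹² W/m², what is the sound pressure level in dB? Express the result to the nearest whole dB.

90 dB

I/I₀ = 9.12×10^-4/10⁻¹² = 9.12×10^8, and L = 10·log₁₀(I/I₀).
L = 10·(0.9600 + 8) = 89.60 dB.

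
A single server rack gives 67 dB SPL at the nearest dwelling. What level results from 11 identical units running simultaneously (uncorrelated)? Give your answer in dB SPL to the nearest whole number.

77 dB SPL

L_total = L₁ + 10·log₁₀ N for N identical incoherent sources.
L_total = 67 + 10·log₁₀(11) = 67 + 10.414 = 77.41 dB SPL.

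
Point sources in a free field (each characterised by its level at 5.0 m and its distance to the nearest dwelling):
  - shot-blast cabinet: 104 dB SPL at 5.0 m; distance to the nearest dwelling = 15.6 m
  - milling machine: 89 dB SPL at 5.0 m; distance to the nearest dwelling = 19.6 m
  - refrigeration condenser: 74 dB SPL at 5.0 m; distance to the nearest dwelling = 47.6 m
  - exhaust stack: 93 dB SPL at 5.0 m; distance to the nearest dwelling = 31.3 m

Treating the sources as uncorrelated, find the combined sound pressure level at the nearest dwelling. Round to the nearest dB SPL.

94 dB SPL

Apply inverse-square spreading to bring every level to the receiver, then sum 10^(L/10).
shot-blast cabinet: 104 − 20·log₁₀(15.6/5.0) = 104 − 9.88 = 94.12 dB SPL.
milling machine: 89 − 20·log₁₀(19.6/5.0) = 89 − 11.87 = 77.13 dB SPL.
refrigeration condenser: 74 − 20·log₁₀(47.6/5.0) = 74 − 19.57 = 54.43 dB SPL.
exhaust stack: 93 − 20·log₁₀(31.3/5.0) = 93 − 15.93 = 77.07 dB SPL.
Σ 10^(L/10) = 2.683e+09 → L_total = 10·log₁₀(2.683e+09) = 94.29 dB SPL.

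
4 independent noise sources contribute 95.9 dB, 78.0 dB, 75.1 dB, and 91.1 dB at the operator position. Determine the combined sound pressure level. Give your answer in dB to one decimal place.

97.2 dB

Incoherent sources combine by intensity addition: L_total = 10·log₁₀(Σ 10^(L_i/10)).
Σ 10^(L/10) = 10^(95.9/10) + 10^(78.0/10) + 10^(75.1/10) + 10^(91.1/10) = 5.274e+09.
L_total = 10·log₁₀(5.274e+09) = 97.22 dB.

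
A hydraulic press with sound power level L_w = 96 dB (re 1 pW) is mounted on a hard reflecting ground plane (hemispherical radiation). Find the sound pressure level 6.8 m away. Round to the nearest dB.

The power spreads over a hemisphere of area 2π·r², so L_p = L_w − 10·log₁₀(2π·r²).
2π·r² = 290.5 m², 10·log₁₀ of that is 24.632 dB.
L_p = 96 − 24.632 = 71.37 dB.

71 dB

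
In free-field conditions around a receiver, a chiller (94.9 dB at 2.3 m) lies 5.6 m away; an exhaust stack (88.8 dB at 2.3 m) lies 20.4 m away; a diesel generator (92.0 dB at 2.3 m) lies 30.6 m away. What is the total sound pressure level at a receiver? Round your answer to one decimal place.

Apply inverse-square spreading to bring every level to the receiver, then sum 10^(L/10).
chiller: 94.9 − 20·log₁₀(5.6/2.3) = 94.9 − 7.73 = 87.17 dB.
exhaust stack: 88.8 − 20·log₁₀(20.4/2.3) = 88.8 − 18.96 = 69.84 dB.
diesel generator: 92.0 − 20·log₁₀(30.6/2.3) = 92.0 − 22.48 = 69.52 dB.
Σ 10^(L/10) = 5.399e+08 → L_total = 10·log₁₀(5.399e+08) = 87.32 dB.

87.3 dB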